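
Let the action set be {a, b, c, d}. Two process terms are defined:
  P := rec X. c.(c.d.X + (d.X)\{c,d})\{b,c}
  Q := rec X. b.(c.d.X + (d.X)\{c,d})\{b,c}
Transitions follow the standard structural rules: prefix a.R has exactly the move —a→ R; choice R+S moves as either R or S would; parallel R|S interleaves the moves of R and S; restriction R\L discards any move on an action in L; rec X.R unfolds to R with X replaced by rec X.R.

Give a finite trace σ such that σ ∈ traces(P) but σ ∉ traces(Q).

Reachable graph of P (2 states):
  u0 = rec X. c.(c.d.X + (d.X)\{c,d})\{b,c} :: ··c··> u1
  u1 = (c.d.(rec X. c.(c.d.X + (d.X)\{c,d})\{b,c}) + (d.(rec X. c.(c.d.X + (d.X)\{c,d})\{b,c}))\{c,d})\{b,c} :: (no moves)
Reachable graph of Q (2 states):
  v0 = rec X. b.(c.d.X + (d.X)\{c,d})\{b,c} :: ··b··> v1
  v1 = (c.d.(rec X. b.(c.d.X + (d.X)\{c,d})\{b,c}) + (d.(rec X. b.(c.d.X + (d.X)\{c,d})\{b,c}))\{c,d})\{b,c} :: (no moves)
Trace ⟨c⟩ through P, begin at {u0}:
  step 1 (c): {u1}
  ✓ P
Trace ⟨c⟩ through Q, begin at {v0}:
  step 1 (c): ∅ (Q stuck)

c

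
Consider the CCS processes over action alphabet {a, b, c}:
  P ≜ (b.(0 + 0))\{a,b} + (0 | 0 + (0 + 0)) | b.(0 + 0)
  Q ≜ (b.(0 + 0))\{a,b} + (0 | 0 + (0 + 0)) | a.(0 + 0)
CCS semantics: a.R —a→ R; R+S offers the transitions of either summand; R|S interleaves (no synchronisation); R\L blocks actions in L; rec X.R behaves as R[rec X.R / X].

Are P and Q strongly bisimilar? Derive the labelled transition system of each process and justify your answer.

LTS(P): 2 reachable states
  u0 = (b.(0 + 0))\{a,b} + (0 | 0 + (0 + 0)) | b.(0 + 0) :: ··b··> u1
  u1 = (0 | 0 + (0 + 0)) | (0 + 0) :: ∅
LTS(Q): 2 reachable states
  v0 = (b.(0 + 0))\{a,b} + (0 | 0 + (0 + 0)) | a.(0 + 0) :: ··a··> v1
  v1 = (0 | 0 + (0 + 0)) | (0 + 0) :: ∅
Bisimilarity quotient blocks:
  B0 = {u0}
  B1 = {u1, v1}
  B2 = {v0}
u0 ∈ B0, v0 ∈ B2 → different blocks

P ≁ Q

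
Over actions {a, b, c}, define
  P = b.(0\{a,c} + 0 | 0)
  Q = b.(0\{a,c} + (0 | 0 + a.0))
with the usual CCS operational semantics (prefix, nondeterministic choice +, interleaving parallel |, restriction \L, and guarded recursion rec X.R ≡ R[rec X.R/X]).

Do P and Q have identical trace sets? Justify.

P's transition system — 2 states:
  u0 = b.(0\{a,c} + 0 | 0) | —b→ u1
  u1 = 0\{a,c} + 0 | 0 | deadlocked
Q's transition system — 3 states:
  v0 = b.(0\{a,c} + (0 | 0 + a.0)) | —b→ v1
  v1 = 0\{a,c} + (0 | 0 + a.0) | —a→ v2
  v2 = 0 | deadlocked
Executing ba from Q (initial set {v0}):
  [1] b ⇒ {v1}
  [2] a ⇒ {v2}
  Q completes σ.
Executing ba from P (initial set {u0}):
  [1] b ⇒ {u1}
  [2] a ⇒ no successor for P

trace-distinct — witness ⟨ba⟩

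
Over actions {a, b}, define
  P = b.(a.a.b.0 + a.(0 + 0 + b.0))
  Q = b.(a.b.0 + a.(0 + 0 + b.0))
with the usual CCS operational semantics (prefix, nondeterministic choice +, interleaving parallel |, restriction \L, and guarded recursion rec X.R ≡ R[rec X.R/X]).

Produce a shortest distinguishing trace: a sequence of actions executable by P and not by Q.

baa

Reachable graph of P (6 states):
  p0 = b.(a.a.b.0 + a.(0 + 0 + b.0)) ⊢ —b→ p1
  p1 = a.a.b.0 + a.(0 + 0 + b.0) ⊢ —a→ p2, —a→ p3
  p2 = 0 + 0 + b.0 ⊢ —b→ p4
  p3 = a.b.0 ⊢ —a→ p5
  p4 = 0 ⊢ ∅
  p5 = b.0 ⊢ —b→ p4
Reachable graph of Q (5 states):
  q0 = b.(a.b.0 + a.(0 + 0 + b.0)) ⊢ —b→ q1
  q1 = a.b.0 + a.(0 + 0 + b.0) ⊢ —a→ q2, —a→ q3
  q2 = 0 + 0 + b.0 ⊢ —b→ q4
  q3 = b.0 ⊢ —b→ q4
  q4 = 0 ⊢ ∅
Run σ = ⟨baa⟩ on P: start {p0}
  step 1 (b): {p1}
  step 2 (a): {p2, p3}
  step 3 (a): {p5}
  P completes σ.
Run σ = ⟨baa⟩ on Q: start {q0}
  step 1 (b): {q1}
  step 2 (a): {q2, q3}
  step 3 (a): ∅  — Q cannot continue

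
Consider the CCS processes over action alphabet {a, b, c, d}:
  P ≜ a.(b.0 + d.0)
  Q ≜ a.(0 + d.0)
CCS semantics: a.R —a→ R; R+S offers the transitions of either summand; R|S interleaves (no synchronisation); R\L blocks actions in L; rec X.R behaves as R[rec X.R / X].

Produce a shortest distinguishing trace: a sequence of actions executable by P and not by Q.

P's transition system — 3 states:
  p0 = a.(b.0 + d.0) ⊢ -a-> p1
  p1 = b.0 + d.0 ⊢ -b-> p2, -d-> p2
  p2 = 0 ⊢ ·
Q's transition system — 3 states:
  q0 = a.(0 + d.0) ⊢ -a-> q1
  q1 = 0 + d.0 ⊢ -d-> q2
  q2 = 0 ⊢ ·
Run σ = ⟨ab⟩ on P: start {p0}
  step 1 (a): {p1}
  step 2 (b): {p2}
  — P admits the full trace.
Run σ = ⟨ab⟩ on Q: start {q0}
  step 1 (a): {q1}
  step 2 (b): no successor for Q

ab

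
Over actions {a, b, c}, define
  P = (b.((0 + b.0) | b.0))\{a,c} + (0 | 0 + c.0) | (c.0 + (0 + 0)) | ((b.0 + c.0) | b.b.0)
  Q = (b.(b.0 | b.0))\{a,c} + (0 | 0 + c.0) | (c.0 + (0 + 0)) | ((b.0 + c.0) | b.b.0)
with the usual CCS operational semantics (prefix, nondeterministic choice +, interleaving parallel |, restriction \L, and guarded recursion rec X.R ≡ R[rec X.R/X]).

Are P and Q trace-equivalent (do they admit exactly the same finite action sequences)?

traces(P) = traces(Q)

P's transition system — 28 states:
  u0 = (b.((0 + b.0) | b.0))\{a,c} + (0 | 0 + c.0) | (c.0 + (0 + 0)) | ((b.0 + c.0) | b.b.0) has moves =b=> u1, =b=> u2, =b=> u3, =c=> u3, =c=> u4, =c=> u5
  u1 = ((0 + b.0) | b.0)\{a,c} has moves =b=> u6, =b=> u7
  u2 = (0 | 0 + c.0) | (c.0 + (0 + 0)) | ((b.0 + c.0) | b.0) has moves =b=> u8, =b=> u9, =c=> u10, =c=> u11, =c=> u9
  u3 = (0 | 0 + c.0) | (c.0 + (0 + 0)) | (0 | b.b.0) has moves =b=> u9, =c=> u12, =c=> u13
  u4 = (0 | 0 + c.0) | 0 | ((b.0 + c.0) | b.b.0) has moves =b=> u10, =b=> u12, =c=> u12, =c=> u14
  u5 = 0 | (c.0 + (0 + 0)) | ((b.0 + c.0) | b.b.0) has moves =b=> u11, =b=> u13, =c=> u13, =c=> u14
  u6 = ((0 + b.0) | 0)\{a,c} has moves =b=> u15
  u7 = (0 | b.0)\{a,c} has moves =b=> u15
  u8 = (0 | 0 + c.0) | (c.0 + (0 + 0)) | ((b.0 + c.0) | 0) has moves =b=> u16, =c=> u16, =c=> u17, =c=> u18
  u9 = (0 | 0 + c.0) | (c.0 + (0 + 0)) | (0 | b.0) has moves =b=> u16, =c=> u19, =c=> u20
  u10 = (0 | 0 + c.0) | 0 | ((b.0 + c.0) | b.0) has moves =b=> u17, =b=> u19, =c=> u19, =c=> u21
  u11 = 0 | (c.0 + (0 + 0)) | ((b.0 + c.0) | b.0) has moves =b=> u18, =b=> u20, =c=> u20, =c=> u21
  u12 = (0 | 0 + c.0) | 0 | (0 | b.b.0) has moves =b=> u19, =c=> u22
  u13 = 0 | (c.0 + (0 + 0)) | (0 | b.b.0) has moves =b=> u20, =c=> u22
  u14 = 0 | 0 | ((b.0 + c.0) | b.b.0) has moves =b=> u21, =b=> u22, =c=> u22
  u15 = (0 | 0)\{a,c} has moves (no moves)
  u16 = (0 | 0 + c.0) | (c.0 + (0 + 0)) | (0 | 0) has moves =c=> u23, =c=> u24
  u17 = (0 | 0 + c.0) | 0 | ((b.0 + c.0) | 0) has moves =b=> u23, =c=> u23, =c=> u25
  u18 = 0 | (c.0 + (0 + 0)) | ((b.0 + c.0) | 0) has moves =b=> u24, =c=> u24, =c=> u25
  u19 = (0 | 0 + c.0) | 0 | (0 | b.0) has moves =b=> u23, =c=> u26
  u20 = 0 | (c.0 + (0 + 0)) | (0 | b.0) has moves =b=> u24, =c=> u26
  u21 = 0 | 0 | ((b.0 + c.0) | b.0) has moves =b=> u25, =b=> u26, =c=> u26
  u22 = 0 | 0 | (0 | b.b.0) has moves =b=> u26
  u23 = (0 | 0 + c.0) | 0 | (0 | 0) has moves =c=> u27
  u24 = 0 | (c.0 + (0 + 0)) | (0 | 0) has moves =c=> u27
  u25 = 0 | 0 | ((b.0 + c.0) | 0) has moves =b=> u27, =c=> u27
  u26 = 0 | 0 | (0 | b.0) has moves =b=> u27
  u27 = 0 | 0 | (0 | 0) has moves (no moves)
Q's transition system — 28 states:
  v0 = (b.(b.0 | b.0))\{a,c} + (0 | 0 + c.0) | (c.0 + (0 + 0)) | ((b.0 + c.0) | b.b.0) has moves =b=> v1, =b=> v2, =b=> v3, =c=> v2, =c=> v4, =c=> v5
  v1 = (0 | 0 + c.0) | (c.0 + (0 + 0)) | ((b.0 + c.0) | b.0) has moves =b=> v6, =b=> v7, =c=> v7, =c=> v8, =c=> v9
  v2 = (0 | 0 + c.0) | (c.0 + (0 + 0)) | (0 | b.b.0) has moves =b=> v7, =c=> v10, =c=> v11
  v3 = (b.0 | b.0)\{a,c} has moves =b=> v12, =b=> v13
  v4 = (0 | 0 + c.0) | 0 | ((b.0 + c.0) | b.b.0) has moves =b=> v10, =b=> v8, =c=> v10, =c=> v14
  v5 = 0 | (c.0 + (0 + 0)) | ((b.0 + c.0) | b.b.0) has moves =b=> v11, =b=> v9, =c=> v11, =c=> v14
  v6 = (0 | 0 + c.0) | (c.0 + (0 + 0)) | ((b.0 + c.0) | 0) has moves =b=> v15, =c=> v15, =c=> v16, =c=> v17
  v7 = (0 | 0 + c.0) | (c.0 + (0 + 0)) | (0 | b.0) has moves =b=> v15, =c=> v18, =c=> v19
  v8 = (0 | 0 + c.0) | 0 | ((b.0 + c.0) | b.0) has moves =b=> v16, =b=> v18, =c=> v18, =c=> v20
  v9 = 0 | (c.0 + (0 + 0)) | ((b.0 + c.0) | b.0) has moves =b=> v17, =b=> v19, =c=> v19, =c=> v20
  v10 = (0 | 0 + c.0) | 0 | (0 | b.b.0) has moves =b=> v18, =c=> v21
  v11 = 0 | (c.0 + (0 + 0)) | (0 | b.b.0) has moves =b=> v19, =c=> v21
  v12 = (0 | b.0)\{a,c} has moves =b=> v22
  v13 = (b.0 | 0)\{a,c} has moves =b=> v22
  v14 = 0 | 0 | ((b.0 + c.0) | b.b.0) has moves =b=> v20, =b=> v21, =c=> v21
  v15 = (0 | 0 + c.0) | (c.0 + (0 + 0)) | (0 | 0) has moves =c=> v23, =c=> v24
  v16 = (0 | 0 + c.0) | 0 | ((b.0 + c.0) | 0) has moves =b=> v23, =c=> v23, =c=> v25
  v17 = 0 | (c.0 + (0 + 0)) | ((b.0 + c.0) | 0) has moves =b=> v24, =c=> v24, =c=> v25
  v18 = (0 | 0 + c.0) | 0 | (0 | b.0) has moves =b=> v23, =c=> v26
  v19 = 0 | (c.0 + (0 + 0)) | (0 | b.0) has moves =b=> v24, =c=> v26
  v20 = 0 | 0 | ((b.0 + c.0) | b.0) has moves =b=> v25, =b=> v26, =c=> v26
  v21 = 0 | 0 | (0 | b.b.0) has moves =b=> v26
  v22 = (0 | 0)\{a,c} has moves (no moves)
  v23 = (0 | 0 + c.0) | 0 | (0 | 0) has moves =c=> v27
  v24 = 0 | (c.0 + (0 + 0)) | (0 | 0) has moves =c=> v27
  v25 = 0 | 0 | ((b.0 + c.0) | 0) has moves =b=> v27, =c=> v27
  v26 = 0 | 0 | (0 | b.0) has moves =b=> v27
  v27 = 0 | 0 | (0 | 0) has moves (no moves)
Coarsest stable partition (strong bisimilarity classes):
  B0 = {u0, v0}
  B1 = {u3, v2}
  B2 = {u9, v7}
  B3 = {u19, u20, v18, v19}
  B4 = {u26, u6, u7, v12, v13, v26}
  B5 = {u15, u27, v22, v27}
  B6 = {u23, u24, v23, v24}
  B7 = {u16, v15}
  B8 = {u12, u13, v10, v11}
  B9 = {u1, u22, v21, v3}
  B10 = {u4, u5, v4, v5}
  B11 = {u14, v14}
  B12 = {u21, v20}
  B13 = {u25, v25}
  B14 = {u10, u11, v8, v9}
  B15 = {u17, u18, v16, v17}
  B16 = {u2, v1}
  B17 = {u8, v6}
u0 ∈ B0, v0 ∈ B0 → same block
Bisimilar ⇒ trace-equivalent.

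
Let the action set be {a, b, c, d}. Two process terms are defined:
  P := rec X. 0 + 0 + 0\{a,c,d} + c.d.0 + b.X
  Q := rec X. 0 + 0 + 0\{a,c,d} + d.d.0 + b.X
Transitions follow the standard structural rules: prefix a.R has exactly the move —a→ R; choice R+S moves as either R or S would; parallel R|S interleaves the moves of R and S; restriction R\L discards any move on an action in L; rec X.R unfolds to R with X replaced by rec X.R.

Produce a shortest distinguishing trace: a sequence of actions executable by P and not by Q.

Reachable graph of P (3 states):
  m0 = rec X. 0 + 0 + 0\{a,c,d} + c.d.0 + b.X ⊢ =b=> m0, =c=> m1
  m1 = d.0 ⊢ =d=> m2
  m2 = 0 ⊢ stopped
Reachable graph of Q (3 states):
  n0 = rec X. 0 + 0 + 0\{a,c,d} + d.d.0 + b.X ⊢ =b=> n0, =d=> n1
  n1 = d.0 ⊢ =d=> n2
  n2 = 0 ⊢ stopped
Executing c from P (initial set {m0}):
  [1] c ⇒ {m1}
  P completes σ.
Executing c from Q (initial set {n0}):
  [1] c ⇒ ∅ (Q stuck)

c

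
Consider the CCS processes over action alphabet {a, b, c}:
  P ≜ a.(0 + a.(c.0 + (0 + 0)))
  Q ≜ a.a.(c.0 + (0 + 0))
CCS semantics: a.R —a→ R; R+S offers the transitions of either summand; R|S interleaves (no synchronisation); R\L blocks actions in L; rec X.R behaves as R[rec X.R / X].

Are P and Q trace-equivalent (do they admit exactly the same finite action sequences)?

LTS(P): 4 reachable states
  u0 = a.(0 + a.(c.0 + (0 + 0))) ⊢ =a=> u1
  u1 = 0 + a.(c.0 + (0 + 0)) ⊢ =a=> u2
  u2 = c.0 + (0 + 0) ⊢ =c=> u3
  u3 = 0 ⊢ ·
LTS(Q): 4 reachable states
  v0 = a.a.(c.0 + (0 + 0)) ⊢ =a=> v1
  v1 = a.(c.0 + (0 + 0)) ⊢ =a=> v2
  v2 = c.0 + (0 + 0) ⊢ =c=> v3
  v3 = 0 ⊢ ·
Coarsest stable partition (strong bisimilarity classes):
  B0 = {u0, v0}
  B1 = {u1, v1}
  B2 = {u2, v2}
  B3 = {u3, v3}
u0 ∈ B0, v0 ∈ B0 → same block
Bisimilar ⇒ trace-equivalent.

trace-equivalent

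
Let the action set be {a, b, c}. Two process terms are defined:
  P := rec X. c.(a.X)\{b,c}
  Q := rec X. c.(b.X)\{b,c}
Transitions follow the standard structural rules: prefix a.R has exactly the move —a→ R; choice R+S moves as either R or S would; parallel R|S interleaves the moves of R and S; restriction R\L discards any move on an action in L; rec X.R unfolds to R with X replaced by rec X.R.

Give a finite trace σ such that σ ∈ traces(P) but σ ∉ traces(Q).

LTS(P): 3 reachable states
  s0 = rec X. c.(a.X)\{b,c} | ··c··> s1
  s1 = (a.(rec X. c.(a.X)\{b,c}))\{b,c} | ··a··> s2
  s2 = (rec X. c.(a.X)\{b,c})\{b,c} | deadlocked
LTS(Q): 2 reachable states
  t0 = rec X. c.(b.X)\{b,c} | ··c··> t1
  t1 = (b.(rec X. c.(b.X)\{b,c}))\{b,c} | deadlocked
Trace ⟨ca⟩ through P, begin at {s0}:
  step 1 (c): {s1}
  step 2 (a): {s2}
  ✓ P
Trace ⟨ca⟩ through Q, begin at {t0}:
  step 1 (c): {t1}
  step 2 (a): no successor for Q

ca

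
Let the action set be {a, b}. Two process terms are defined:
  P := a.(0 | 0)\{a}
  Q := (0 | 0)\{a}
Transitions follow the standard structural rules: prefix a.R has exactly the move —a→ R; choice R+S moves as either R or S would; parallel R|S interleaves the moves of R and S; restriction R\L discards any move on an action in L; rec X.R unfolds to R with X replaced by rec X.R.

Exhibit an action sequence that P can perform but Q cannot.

Reachable graph of P (2 states):
  s0 = a.(0 | 0)\{a} :: --a--▸ s1
  s1 = (0 | 0)\{a} :: stopped
Reachable graph of Q (1 states):
  t0 = (0 | 0)\{a} :: stopped
Run σ = ⟨a⟩ on P: start {s0}
  [1] a ⇒ {s1}
  — P admits the full trace.
Run σ = ⟨a⟩ on Q: start {t0}
  [1] a ⇒ ∅  — Q cannot continue

a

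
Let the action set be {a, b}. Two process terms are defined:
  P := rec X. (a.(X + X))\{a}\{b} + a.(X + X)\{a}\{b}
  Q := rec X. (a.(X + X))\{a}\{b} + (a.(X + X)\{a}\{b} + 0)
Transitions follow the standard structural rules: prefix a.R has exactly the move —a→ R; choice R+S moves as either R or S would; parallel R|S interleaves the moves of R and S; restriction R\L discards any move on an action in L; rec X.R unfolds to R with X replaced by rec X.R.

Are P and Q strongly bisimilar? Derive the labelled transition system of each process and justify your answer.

P's transition system — 2 states:
  m0 = rec X. (a.(X + X))\{a}\{b} + a.(X + X)\{a}\{b} ⊢ -a-> m1
  m1 = ((rec X. (a.(X + X))\{a}\{b} + a.(X + X)\{a}\{b}) + (rec X. (a.(X + X))\{a}\{b} + a.(X + X)\{a}\{b}))\{a}\{b} ⊢ stopped
Q's transition system — 2 states:
  n0 = rec X. (a.(X + X))\{a}\{b} + (a.(X + X)\{a}\{b} + 0) ⊢ -a-> n1
  n1 = ((rec X. (a.(X + X))\{a}\{b} + (a.(X + X)\{a}\{b} + 0)) + (rec X. (a.(X + X))\{a}\{b} + (a.(X + X)\{a}\{b} + 0)))\{a}\{b} ⊢ stopped
Bisimilarity quotient blocks:
  B0 = {m0, n0}
  B1 = {m1, n1}
m0 ∈ B0, n0 ∈ B0 → same block

P ~ Q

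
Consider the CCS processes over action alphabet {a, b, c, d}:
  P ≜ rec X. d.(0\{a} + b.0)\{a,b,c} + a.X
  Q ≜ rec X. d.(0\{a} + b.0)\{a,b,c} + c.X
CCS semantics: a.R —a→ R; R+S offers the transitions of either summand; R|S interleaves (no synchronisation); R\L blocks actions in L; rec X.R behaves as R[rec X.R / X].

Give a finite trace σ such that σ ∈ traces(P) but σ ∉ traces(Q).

P's transition system — 2 states:
  p0 = rec X. d.(0\{a} + b.0)\{a,b,c} + a.X ⊢ ··a··> p0, ··d··> p1
  p1 = (0\{a} + b.0)\{a,b,c} ⊢ stopped
Q's transition system — 2 states:
  q0 = rec X. d.(0\{a} + b.0)\{a,b,c} + c.X ⊢ ··c··> q0, ··d··> q1
  q1 = (0\{a} + b.0)\{a,b,c} ⊢ stopped
Executing a from P (initial set {p0}):
  [1] a ⇒ {p0}
  — P admits the full trace.
Executing a from Q (initial set {q0}):
  [1] a ⇒ no successor for Q

a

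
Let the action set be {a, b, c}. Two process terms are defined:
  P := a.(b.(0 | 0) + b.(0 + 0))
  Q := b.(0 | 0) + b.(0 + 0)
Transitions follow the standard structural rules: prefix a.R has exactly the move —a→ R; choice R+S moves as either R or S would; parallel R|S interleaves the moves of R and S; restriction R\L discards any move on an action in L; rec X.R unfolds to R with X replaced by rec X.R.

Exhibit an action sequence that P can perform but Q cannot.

Reachable graph of P (4 states):
  p0 = a.(b.(0 | 0) + b.(0 + 0)) has moves =a=> p1
  p1 = b.(0 | 0) + b.(0 + 0) has moves =b=> p2, =b=> p3
  p2 = 0 + 0 has moves deadlocked
  p3 = 0 | 0 has moves deadlocked
Reachable graph of Q (3 states):
  q0 = b.(0 | 0) + b.(0 + 0) has moves =b=> q1, =b=> q2
  q1 = 0 + 0 has moves deadlocked
  q2 = 0 | 0 has moves deadlocked
Trace ⟨a⟩ through P, begin at {p0}:
  after a @ step 1: {p1}
  — P admits the full trace.
Trace ⟨a⟩ through Q, begin at {q0}:
  after a @ step 1: no successor for Q

a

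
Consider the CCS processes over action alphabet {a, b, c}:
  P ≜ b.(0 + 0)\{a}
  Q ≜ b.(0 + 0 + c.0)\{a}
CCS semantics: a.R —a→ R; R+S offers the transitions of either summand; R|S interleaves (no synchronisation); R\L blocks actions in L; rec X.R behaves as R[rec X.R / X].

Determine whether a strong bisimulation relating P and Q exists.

not bisimilar

P's transition system — 2 states:
  m0 = b.(0 + 0)\{a} | --b--▸ m1
  m1 = (0 + 0)\{a} | deadlocked
Q's transition system — 3 states:
  n0 = b.(0 + 0 + c.0)\{a} | --b--▸ n1
  n1 = (0 + 0 + c.0)\{a} | --c--▸ n2
  n2 = 0\{a} | deadlocked
Coarsest stable partition (strong bisimilarity classes):
  B0 = {m0}
  B1 = {m1, n2}
  B2 = {n0}
  B3 = {n1}
m0 ∈ B0, n0 ∈ B2 → different blocks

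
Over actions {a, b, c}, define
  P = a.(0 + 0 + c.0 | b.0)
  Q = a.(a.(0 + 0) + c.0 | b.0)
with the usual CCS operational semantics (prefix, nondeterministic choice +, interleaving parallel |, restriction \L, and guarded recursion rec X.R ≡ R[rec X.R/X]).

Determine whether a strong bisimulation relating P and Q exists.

NO

P's transition system — 5 states:
  p0 = a.(0 + 0 + c.0 | b.0) ⊢ =a=> p1
  p1 = 0 + 0 + c.0 | b.0 ⊢ =b=> p2, =c=> p3
  p2 = c.0 | 0 ⊢ =c=> p4
  p3 = 0 | b.0 ⊢ =b=> p4
  p4 = 0 | 0 ⊢ ∅
Q's transition system — 6 states:
  q0 = a.(a.(0 + 0) + c.0 | b.0) ⊢ =a=> q1
  q1 = a.(0 + 0) + c.0 | b.0 ⊢ =a=> q2, =b=> q3, =c=> q4
  q2 = 0 + 0 ⊢ ∅
  q3 = c.0 | 0 ⊢ =c=> q5
  q4 = 0 | b.0 ⊢ =b=> q5
  q5 = 0 | 0 ⊢ ∅
Coarsest stable partition (strong bisimilarity classes):
  B0 = {p0}
  B1 = {p1}
  B2 = {p3, q4}
  B3 = {p4, q2, q5}
  B4 = {p2, q3}
  B5 = {q0}
  B6 = {q1}
p0 ∈ B0, q0 ∈ B5 → different blocks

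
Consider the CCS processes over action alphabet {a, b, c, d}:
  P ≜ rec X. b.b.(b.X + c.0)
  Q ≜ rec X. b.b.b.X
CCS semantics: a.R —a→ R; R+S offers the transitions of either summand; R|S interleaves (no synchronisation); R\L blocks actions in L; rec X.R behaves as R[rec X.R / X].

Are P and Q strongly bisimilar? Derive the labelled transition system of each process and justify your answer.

LTS(P): 4 reachable states
  u0 = rec X. b.b.(b.X + c.0) ⊢ —b→ u1
  u1 = b.(b.(rec X. b.b.(b.X + c.0)) + c.0) ⊢ —b→ u2
  u2 = b.(rec X. b.b.(b.X + c.0)) + c.0 ⊢ —b→ u0, —c→ u3
  u3 = 0 ⊢ stopped
LTS(Q): 3 reachable states
  v0 = rec X. b.b.b.X ⊢ —b→ v1
  v1 = b.b.(rec X. b.b.b.X) ⊢ —b→ v2
  v2 = b.(rec X. b.b.b.X) ⊢ —b→ v0
Bisimilarity quotient blocks:
  B0 = {u0}
  B1 = {u1}
  B2 = {u2}
  B3 = {u3}
  B4 = {v0, v1, v2}
u0 ∈ B0, v0 ∈ B4 → different blocks

P ≁ Q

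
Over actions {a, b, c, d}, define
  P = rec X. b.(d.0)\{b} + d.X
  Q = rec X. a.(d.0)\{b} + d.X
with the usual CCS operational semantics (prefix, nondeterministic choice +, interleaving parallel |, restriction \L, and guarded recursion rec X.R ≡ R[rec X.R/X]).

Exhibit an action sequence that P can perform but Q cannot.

b

Reachable graph of P (3 states):
  p0 = rec X. b.(d.0)\{b} + d.X has moves —b→ p1, —d→ p0
  p1 = (d.0)\{b} has moves —d→ p2
  p2 = 0\{b} has moves stopped
Reachable graph of Q (3 states):
  q0 = rec X. a.(d.0)\{b} + d.X has moves —a→ q1, —d→ q0
  q1 = (d.0)\{b} has moves —d→ q2
  q2 = 0\{b} has moves stopped
Trace ⟨b⟩ through P, begin at {p0}:
  [1] b ⇒ {p1}
  ✓ P
Trace ⟨b⟩ through Q, begin at {q0}:
  [1] b ⇒ ∅ (Q stuck)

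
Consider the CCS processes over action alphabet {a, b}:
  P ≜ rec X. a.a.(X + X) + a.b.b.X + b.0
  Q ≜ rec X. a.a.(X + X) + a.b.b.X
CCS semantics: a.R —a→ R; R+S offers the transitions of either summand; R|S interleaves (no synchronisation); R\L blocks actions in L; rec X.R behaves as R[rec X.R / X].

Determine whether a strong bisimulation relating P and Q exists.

P ≁ Q

P's transition system — 6 states:
  m0 = rec X. a.a.(X + X) + a.b.b.X + b.0 ⊢ --a--▸ m1, --a--▸ m2, --b--▸ m3
  m1 = a.((rec X. a.a.(X + X) + a.b.b.X + b.0) + (rec X. a.a.(X + X) + a.b.b.X + b.0)) ⊢ --a--▸ m4
  m2 = b.b.(rec X. a.a.(X + X) + a.b.b.X + b.0) ⊢ --b--▸ m5
  m3 = 0 ⊢ ·
  m4 = (rec X. a.a.(X + X) + a.b.b.X + b.0) + (rec X. a.a.(X + X) + a.b.b.X + b.0) ⊢ --a--▸ m1, --a--▸ m2, --b--▸ m3
  m5 = b.(rec X. a.a.(X + X) + a.b.b.X + b.0) ⊢ --b--▸ m0
Q's transition system — 5 states:
  n0 = rec X. a.a.(X + X) + a.b.b.X ⊢ --a--▸ n1, --a--▸ n2
  n1 = a.((rec X. a.a.(X + X) + a.b.b.X) + (rec X. a.a.(X + X) + a.b.b.X)) ⊢ --a--▸ n3
  n2 = b.b.(rec X. a.a.(X + X) + a.b.b.X) ⊢ --b--▸ n4
  n3 = (rec X. a.a.(X + X) + a.b.b.X) + (rec X. a.a.(X + X) + a.b.b.X) ⊢ --a--▸ n1, --a--▸ n2
  n4 = b.(rec X. a.a.(X + X) + a.b.b.X) ⊢ --b--▸ n0
Coarsest stable partition (strong bisimilarity classes):
  B0 = {m0, m4}
  B1 = {m2}
  B2 = {m5}
  B3 = {m1}
  B4 = {m3}
  B5 = {n0, n3}
  B6 = {n2}
  B7 = {n4}
  B8 = {n1}
m0 ∈ B0, n0 ∈ B5 → different blocks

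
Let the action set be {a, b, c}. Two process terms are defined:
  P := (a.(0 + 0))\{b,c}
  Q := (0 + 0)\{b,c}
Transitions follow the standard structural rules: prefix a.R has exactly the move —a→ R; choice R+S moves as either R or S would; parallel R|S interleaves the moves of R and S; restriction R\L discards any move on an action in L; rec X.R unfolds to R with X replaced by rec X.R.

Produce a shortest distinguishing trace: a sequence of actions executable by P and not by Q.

a

Reachable graph of P (2 states):
  p0 = (a.(0 + 0))\{b,c} has moves --a--▸ p1
  p1 = (0 + 0)\{b,c} has moves (no moves)
Reachable graph of Q (1 states):
  q0 = (0 + 0)\{b,c} has moves (no moves)
Run σ = ⟨a⟩ on P: start {p0}
  [1] a ⇒ {p1}
  ✓ P
Run σ = ⟨a⟩ on Q: start {q0}
  [1] a ⇒ ∅  — Q cannot continue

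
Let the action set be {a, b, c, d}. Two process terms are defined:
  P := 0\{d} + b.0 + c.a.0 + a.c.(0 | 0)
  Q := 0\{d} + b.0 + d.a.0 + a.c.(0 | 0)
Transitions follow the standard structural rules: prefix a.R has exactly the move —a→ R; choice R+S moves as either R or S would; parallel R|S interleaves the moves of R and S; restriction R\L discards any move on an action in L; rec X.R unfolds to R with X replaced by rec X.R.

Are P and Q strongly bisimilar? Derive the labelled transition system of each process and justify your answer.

Reachable graph of P (5 states):
  m0 = 0\{d} + b.0 + c.a.0 + a.c.(0 | 0) :: -a-> m1, -b-> m2, -c-> m3
  m1 = c.(0 | 0) :: -c-> m4
  m2 = 0 :: deadlocked
  m3 = a.0 :: -a-> m2
  m4 = 0 | 0 :: deadlocked
Reachable graph of Q (5 states):
  n0 = 0\{d} + b.0 + d.a.0 + a.c.(0 | 0) :: -a-> n1, -b-> n2, -d-> n3
  n1 = c.(0 | 0) :: -c-> n4
  n2 = 0 :: deadlocked
  n3 = a.0 :: -a-> n2
  n4 = 0 | 0 :: deadlocked
Coarsest stable partition (strong bisimilarity classes):
  B0 = {m0}
  B1 = {m1, n1}
  B2 = {m2, m4, n2, n4}
  B3 = {m3, n3}
  B4 = {n0}
m0 ∈ B0, n0 ∈ B4 → different blocks

P ≁ Q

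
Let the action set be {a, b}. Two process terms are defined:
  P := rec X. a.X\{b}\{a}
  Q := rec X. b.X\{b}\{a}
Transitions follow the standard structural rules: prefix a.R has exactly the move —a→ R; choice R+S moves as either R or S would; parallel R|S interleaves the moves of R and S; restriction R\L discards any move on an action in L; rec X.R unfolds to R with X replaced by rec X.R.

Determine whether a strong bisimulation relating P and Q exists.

NO

P's transition system — 2 states:
  u0 = rec X. a.X\{b}\{a} has moves —a→ u1
  u1 = (rec X. a.X\{b}\{a})\{b}\{a} has moves (no moves)
Q's transition system — 2 states:
  v0 = rec X. b.X\{b}\{a} has moves —b→ v1
  v1 = (rec X. b.X\{b}\{a})\{b}\{a} has moves (no moves)
Coarsest stable partition (strong bisimilarity classes):
  B0 = {u0}
  B1 = {u1, v1}
  B2 = {v0}
u0 ∈ B0, v0 ∈ B2 → different blocks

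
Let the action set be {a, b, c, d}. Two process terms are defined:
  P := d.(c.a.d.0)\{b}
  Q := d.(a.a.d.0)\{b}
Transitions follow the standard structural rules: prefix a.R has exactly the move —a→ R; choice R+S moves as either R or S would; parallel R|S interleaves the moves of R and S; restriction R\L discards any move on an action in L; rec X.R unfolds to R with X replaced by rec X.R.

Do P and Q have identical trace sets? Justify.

P's transition system — 5 states:
  u0 = d.(c.a.d.0)\{b} ⊢ ··d··> u1
  u1 = (c.a.d.0)\{b} ⊢ ··c··> u2
  u2 = (a.d.0)\{b} ⊢ ··a··> u3
  u3 = (d.0)\{b} ⊢ ··d··> u4
  u4 = 0\{b} ⊢ deadlocked
Q's transition system — 5 states:
  v0 = d.(a.a.d.0)\{b} ⊢ ··d··> v1
  v1 = (a.a.d.0)\{b} ⊢ ··a··> v2
  v2 = (a.d.0)\{b} ⊢ ··a··> v3
  v3 = (d.0)\{b} ⊢ ··d··> v4
  v4 = 0\{b} ⊢ deadlocked
Trace ⟨dc⟩ through P, begin at {u0}:
  step 1 (d): {u1}
  step 2 (c): {u2}
  P completes σ.
Trace ⟨dc⟩ through Q, begin at {v0}:
  step 1 (d): {v1}
  step 2 (c): ∅ (Q stuck)

NO — witness ⟨dc⟩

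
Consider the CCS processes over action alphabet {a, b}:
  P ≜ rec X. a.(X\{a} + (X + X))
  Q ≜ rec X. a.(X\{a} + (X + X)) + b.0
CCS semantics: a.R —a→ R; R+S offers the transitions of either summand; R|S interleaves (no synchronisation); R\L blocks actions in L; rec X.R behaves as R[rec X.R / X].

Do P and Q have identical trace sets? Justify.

Reachable graph of P (2 states):
  u0 = rec X. a.(X\{a} + (X + X)) :: ··a··> u1
  u1 = (rec X. a.(X\{a} + (X + X)))\{a} + ((rec X. a.(X\{a} + (X + X))) + (rec X. a.(X\{a} + (X + X)))) :: ··a··> u1
Reachable graph of Q (4 states):
  v0 = rec X. a.(X\{a} + (X + X)) + b.0 :: ··a··> v1, ··b··> v2
  v1 = (rec X. a.(X\{a} + (X + X)) + b.0)\{a} + ((rec X. a.(X\{a} + (X + X)) + b.0) + (rec X. a.(X\{a} + (X + X)) + b.0)) :: ··a··> v1, ··b··> v2, ··b··> v3
  v2 = 0 :: deadlocked
  v3 = 0\{a} :: deadlocked
Trace ⟨b⟩ through Q, begin at {v0}:
  step 1 (b): {v2}
  ✓ Q
Trace ⟨b⟩ through P, begin at {u0}:
  step 1 (b): ∅  — P cannot continue

traces(P) ≠ traces(Q) — witness ⟨b⟩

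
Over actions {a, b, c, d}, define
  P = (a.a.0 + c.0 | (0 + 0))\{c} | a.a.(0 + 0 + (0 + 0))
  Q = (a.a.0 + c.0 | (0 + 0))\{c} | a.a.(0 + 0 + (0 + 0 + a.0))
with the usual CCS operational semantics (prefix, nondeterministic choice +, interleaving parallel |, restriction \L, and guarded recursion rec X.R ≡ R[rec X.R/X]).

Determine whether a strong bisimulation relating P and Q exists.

NO

Reachable graph of P (9 states):
  s0 = (a.a.0 + c.0 | (0 + 0))\{c} | a.a.(0 + 0 + (0 + 0)) | -a-> s1, -a-> s2
  s1 = (a.0)\{c} | a.a.(0 + 0 + (0 + 0)) | -a-> s3, -a-> s4
  s2 = (a.a.0 + c.0 | (0 + 0))\{c} | a.(0 + 0 + (0 + 0)) | -a-> s3, -a-> s5
  s3 = (a.0)\{c} | a.(0 + 0 + (0 + 0)) | -a-> s6, -a-> s7
  s4 = 0\{c} | a.a.(0 + 0 + (0 + 0)) | -a-> s7
  s5 = (a.a.0 + c.0 | (0 + 0))\{c} | (0 + 0 + (0 + 0)) | -a-> s6
  s6 = (a.0)\{c} | (0 + 0 + (0 + 0)) | -a-> s8
  s7 = 0\{c} | a.(0 + 0 + (0 + 0)) | -a-> s8
  s8 = 0\{c} | (0 + 0 + (0 + 0)) | ·
Reachable graph of Q (12 states):
  t0 = (a.a.0 + c.0 | (0 + 0))\{c} | a.a.(0 + 0 + (0 + 0 + a.0)) | -a-> t1, -a-> t2
  t1 = (a.0)\{c} | a.a.(0 + 0 + (0 + 0 + a.0)) | -a-> t3, -a-> t4
  t2 = (a.a.0 + c.0 | (0 + 0))\{c} | a.(0 + 0 + (0 + 0 + a.0)) | -a-> t3, -a-> t5
  t3 = (a.0)\{c} | a.(0 + 0 + (0 + 0 + a.0)) | -a-> t6, -a-> t7
  t4 = 0\{c} | a.a.(0 + 0 + (0 + 0 + a.0)) | -a-> t7
  t5 = (a.a.0 + c.0 | (0 + 0))\{c} | (0 + 0 + (0 + 0 + a.0)) | -a-> t6, -a-> t8
  t6 = (a.0)\{c} | (0 + 0 + (0 + 0 + a.0)) | -a-> t10, -a-> t9
  t7 = 0\{c} | a.(0 + 0 + (0 + 0 + a.0)) | -a-> t10
  t8 = (a.a.0 + c.0 | (0 + 0))\{c} | 0 | -a-> t9
  t9 = (a.0)\{c} | 0 | -a-> t11
  t10 = 0\{c} | (0 + 0 + (0 + 0 + a.0)) | -a-> t11
  t11 = 0\{c} | 0 | ·
Partition-refinement fixed point:
  B0 = {s0, t1, t2}
  B1 = {s1, s2, t3, t4, t5}
  B2 = {s3, s4, s5, t6, t7, t8}
  B3 = {s6, s7, t10, t9}
  B4 = {s8, t11}
  B5 = {t0}
s0 ∈ B0, t0 ∈ B5 → different blocks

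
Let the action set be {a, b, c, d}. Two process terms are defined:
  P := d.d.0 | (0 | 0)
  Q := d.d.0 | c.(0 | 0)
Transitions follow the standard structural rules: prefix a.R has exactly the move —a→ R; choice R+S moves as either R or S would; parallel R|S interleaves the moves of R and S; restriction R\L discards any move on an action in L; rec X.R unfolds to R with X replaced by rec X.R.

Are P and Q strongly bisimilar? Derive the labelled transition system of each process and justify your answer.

P's transition system — 3 states:
  u0 = d.d.0 | (0 | 0) ⊢ --d--▸ u1
  u1 = d.0 | (0 | 0) ⊢ --d--▸ u2
  u2 = 0 | (0 | 0) ⊢ stopped
Q's transition system — 6 states:
  v0 = d.d.0 | c.(0 | 0) ⊢ --c--▸ v1, --d--▸ v2
  v1 = d.d.0 | (0 | 0) ⊢ --d--▸ v3
  v2 = d.0 | c.(0 | 0) ⊢ --c--▸ v3, --d--▸ v4
  v3 = d.0 | (0 | 0) ⊢ --d--▸ v5
  v4 = 0 | c.(0 | 0) ⊢ --c--▸ v5
  v5 = 0 | (0 | 0) ⊢ stopped
Partition-refinement fixed point:
  B0 = {u0, v1}
  B1 = {u1, v3}
  B2 = {u2, v5}
  B3 = {v0}
  B4 = {v2}
  B5 = {v4}
u0 ∈ B0, v0 ∈ B3 → different blocks

not bisimilar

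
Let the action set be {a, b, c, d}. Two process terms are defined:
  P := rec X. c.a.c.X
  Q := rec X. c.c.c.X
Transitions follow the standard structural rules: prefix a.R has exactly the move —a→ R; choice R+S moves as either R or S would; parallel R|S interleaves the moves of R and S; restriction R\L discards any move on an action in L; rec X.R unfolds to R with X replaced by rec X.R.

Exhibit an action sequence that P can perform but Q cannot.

LTS(P): 3 reachable states
  p0 = rec X. c.a.c.X ⊢ -c-> p1
  p1 = a.c.(rec X. c.a.c.X) ⊢ -a-> p2
  p2 = c.(rec X. c.a.c.X) ⊢ -c-> p0
LTS(Q): 3 reachable states
  q0 = rec X. c.c.c.X ⊢ -c-> q1
  q1 = c.c.(rec X. c.c.c.X) ⊢ -c-> q2
  q2 = c.(rec X. c.c.c.X) ⊢ -c-> q0
Trace ⟨ca⟩ through P, begin at {p0}:
  [1] c ⇒ {p1}
  [2] a ⇒ {p2}
  — P admits the full trace.
Trace ⟨ca⟩ through Q, begin at {q0}:
  [1] c ⇒ {q1}
  [2] a ⇒ ∅  — Q cannot continue

ca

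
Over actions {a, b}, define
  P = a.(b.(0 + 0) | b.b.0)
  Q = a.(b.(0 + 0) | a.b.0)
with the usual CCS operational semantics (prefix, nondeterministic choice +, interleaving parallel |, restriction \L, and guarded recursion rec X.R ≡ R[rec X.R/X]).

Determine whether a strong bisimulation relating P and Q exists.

Reachable graph of P (7 states):
  m0 = a.(b.(0 + 0) | b.b.0) :: —a→ m1
  m1 = b.(0 + 0) | b.b.0 :: —b→ m2, —b→ m3
  m2 = (0 + 0) | b.b.0 :: —b→ m4
  m3 = b.(0 + 0) | b.0 :: —b→ m4, —b→ m5
  m4 = (0 + 0) | b.0 :: —b→ m6
  m5 = b.(0 + 0) | 0 :: —b→ m6
  m6 = (0 + 0) | 0 :: ·
Reachable graph of Q (7 states):
  n0 = a.(b.(0 + 0) | a.b.0) :: —a→ n1
  n1 = b.(0 + 0) | a.b.0 :: —a→ n2, —b→ n3
  n2 = b.(0 + 0) | b.0 :: —b→ n4, —b→ n5
  n3 = (0 + 0) | a.b.0 :: —a→ n4
  n4 = (0 + 0) | b.0 :: —b→ n6
  n5 = b.(0 + 0) | 0 :: —b→ n6
  n6 = (0 + 0) | 0 :: ·
Partition-refinement fixed point:
  B0 = {m0}
  B1 = {m1}
  B2 = {m2, m3, n2}
  B3 = {m4, m5, n4, n5}
  B4 = {m6, n6}
  B5 = {n0}
  B6 = {n1}
  B7 = {n3}
m0 ∈ B0, n0 ∈ B5 → different blocks

P ≁ Q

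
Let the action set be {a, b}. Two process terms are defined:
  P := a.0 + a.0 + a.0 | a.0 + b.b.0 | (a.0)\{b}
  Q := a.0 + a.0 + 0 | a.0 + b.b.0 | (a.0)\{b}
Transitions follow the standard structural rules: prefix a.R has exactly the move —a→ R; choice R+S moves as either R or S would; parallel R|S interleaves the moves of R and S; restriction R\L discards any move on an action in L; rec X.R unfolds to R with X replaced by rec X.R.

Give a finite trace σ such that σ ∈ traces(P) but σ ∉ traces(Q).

Reachable graph of P (10 states):
  m0 = a.0 + a.0 + a.0 | a.0 + b.b.0 | (a.0)\{b} ⊢ =a=> m1, =a=> m2, =a=> m3, =a=> m4, =b=> m5
  m1 = 0 ⊢ stopped
  m2 = 0 | a.0 ⊢ =a=> m6
  m3 = a.0 | 0 ⊢ =a=> m6
  m4 = b.b.0 | 0\{b} ⊢ =b=> m7
  m5 = b.0 | (a.0)\{b} ⊢ =a=> m7, =b=> m8
  m6 = 0 | 0 ⊢ stopped
  m7 = b.0 | 0\{b} ⊢ =b=> m9
  m8 = 0 | (a.0)\{b} ⊢ =a=> m9
  m9 = 0 | 0\{b} ⊢ stopped
Reachable graph of Q (8 states):
  n0 = a.0 + a.0 + 0 | a.0 + b.b.0 | (a.0)\{b} ⊢ =a=> n1, =a=> n2, =a=> n3, =b=> n4
  n1 = 0 ⊢ stopped
  n2 = 0 | 0 ⊢ stopped
  n3 = b.b.0 | 0\{b} ⊢ =b=> n5
  n4 = b.0 | (a.0)\{b} ⊢ =a=> n5, =b=> n6
  n5 = b.0 | 0\{b} ⊢ =b=> n7
  n6 = 0 | (a.0)\{b} ⊢ =a=> n7
  n7 = 0 | 0\{b} ⊢ stopped
Run σ = ⟨aa⟩ on P: start {m0}
  after a @ step 1: {m1, m2, m3, m4}
  after a @ step 2: {m6}
  P completes σ.
Run σ = ⟨aa⟩ on Q: start {n0}
  after a @ step 1: {n1, n2, n3}
  after a @ step 2: ∅ (Q stuck)

aa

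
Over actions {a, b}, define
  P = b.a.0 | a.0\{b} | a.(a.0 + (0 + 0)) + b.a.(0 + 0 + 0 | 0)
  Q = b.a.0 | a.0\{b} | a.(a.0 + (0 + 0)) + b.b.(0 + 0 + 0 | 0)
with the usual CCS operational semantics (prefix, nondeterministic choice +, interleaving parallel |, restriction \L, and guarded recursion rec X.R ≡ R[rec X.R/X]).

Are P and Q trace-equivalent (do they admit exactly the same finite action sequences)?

P's transition system — 20 states:
  u0 = b.a.0 | a.0\{b} | a.(a.0 + (0 + 0)) + b.a.(0 + 0 + 0 | 0) has moves ··a··> u1, ··a··> u2, ··b··> u3, ··b··> u4
  u1 = b.a.0 | 0\{b} | a.(a.0 + (0 + 0)) has moves ··a··> u5, ··b··> u6
  u2 = b.a.0 | a.0\{b} | (a.0 + (0 + 0)) has moves ··a··> u5, ··a··> u7, ··b··> u8
  u3 = a.(0 + 0 + 0 | 0) has moves ··a··> u9
  u4 = a.0 | a.0\{b} | a.(a.0 + (0 + 0)) has moves ··a··> u10, ··a··> u6, ··a··> u8
  u5 = b.a.0 | 0\{b} | (a.0 + (0 + 0)) has moves ··a··> u11, ··b··> u12
  u6 = a.0 | 0\{b} | a.(a.0 + (0 + 0)) has moves ··a··> u12, ··a··> u13
  u7 = b.a.0 | a.0\{b} | 0 has moves ··a··> u11, ··b··> u14
  u8 = a.0 | a.0\{b} | (a.0 + (0 + 0)) has moves ··a··> u12, ··a··> u14, ··a··> u15
  u9 = 0 + 0 + 0 | 0 has moves stopped
  u10 = 0 | a.0\{b} | a.(a.0 + (0 + 0)) has moves ··a··> u13, ··a··> u15
  u11 = b.a.0 | 0\{b} | 0 has moves ··b··> u16
  u12 = a.0 | 0\{b} | (a.0 + (0 + 0)) has moves ··a··> u16, ··a··> u17
  u13 = 0 | 0\{b} | a.(a.0 + (0 + 0)) has moves ··a··> u17
  u14 = a.0 | a.0\{b} | 0 has moves ··a··> u16, ··a··> u18
  u15 = 0 | a.0\{b} | (a.0 + (0 + 0)) has moves ··a··> u17, ··a··> u18
  u16 = a.0 | 0\{b} | 0 has moves ··a··> u19
  u17 = 0 | 0\{b} | (a.0 + (0 + 0)) has moves ··a··> u19
  u18 = 0 | a.0\{b} | 0 has moves ··a··> u19
  u19 = 0 | 0\{b} | 0 has moves stopped
Q's transition system — 20 states:
  v0 = b.a.0 | a.0\{b} | a.(a.0 + (0 + 0)) + b.b.(0 + 0 + 0 | 0) has moves ··a··> v1, ··a··> v2, ··b··> v3, ··b··> v4
  v1 = b.a.0 | 0\{b} | a.(a.0 + (0 + 0)) has moves ··a··> v5, ··b··> v6
  v2 = b.a.0 | a.0\{b} | (a.0 + (0 + 0)) has moves ··a··> v5, ··a··> v7, ··b··> v8
  v3 = a.0 | a.0\{b} | a.(a.0 + (0 + 0)) has moves ··a··> v6, ··a··> v8, ··a··> v9
  v4 = b.(0 + 0 + 0 | 0) has moves ··b··> v10
  v5 = b.a.0 | 0\{b} | (a.0 + (0 + 0)) has moves ··a··> v11, ··b··> v12
  v6 = a.0 | 0\{b} | a.(a.0 + (0 + 0)) has moves ··a··> v12, ··a··> v13
  v7 = b.a.0 | a.0\{b} | 0 has moves ··a··> v11, ··b··> v14
  v8 = a.0 | a.0\{b} | (a.0 + (0 + 0)) has moves ··a··> v12, ··a··> v14, ··a··> v15
  v9 = 0 | a.0\{b} | a.(a.0 + (0 + 0)) has moves ··a··> v13, ··a··> v15
  v10 = 0 + 0 + 0 | 0 has moves stopped
  v11 = b.a.0 | 0\{b} | 0 has moves ··b··> v16
  v12 = a.0 | 0\{b} | (a.0 + (0 + 0)) has moves ··a··> v16, ··a··> v17
  v13 = 0 | 0\{b} | a.(a.0 + (0 + 0)) has moves ··a··> v17
  v14 = a.0 | a.0\{b} | 0 has moves ··a··> v16, ··a··> v18
  v15 = 0 | a.0\{b} | (a.0 + (0 + 0)) has moves ··a··> v17, ··a··> v18
  v16 = a.0 | 0\{b} | 0 has moves ··a··> v19
  v17 = 0 | 0\{b} | (a.0 + (0 + 0)) has moves ··a··> v19
  v18 = 0 | a.0\{b} | 0 has moves ··a··> v19
  v19 = 0 | 0\{b} | 0 has moves stopped
Run σ = ⟨bb⟩ on Q: start {v0}
  step 1 (b): {v3, v4}
  step 2 (b): {v10}
  ✓ Q
Run σ = ⟨bb⟩ on P: start {u0}
  step 1 (b): {u3, u4}
  step 2 (b): ∅ (P stuck)

NO — witness ⟨bb⟩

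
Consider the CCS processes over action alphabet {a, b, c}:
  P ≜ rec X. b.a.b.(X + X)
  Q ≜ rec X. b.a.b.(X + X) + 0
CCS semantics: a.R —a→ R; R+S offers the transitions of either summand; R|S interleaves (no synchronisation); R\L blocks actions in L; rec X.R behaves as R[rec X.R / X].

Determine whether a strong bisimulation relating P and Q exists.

Reachable graph of P (4 states):
  s0 = rec X. b.a.b.(X + X) ⊢ =b=> s1
  s1 = a.b.((rec X. b.a.b.(X + X)) + (rec X. b.a.b.(X + X))) ⊢ =a=> s2
  s2 = b.((rec X. b.a.b.(X + X)) + (rec X. b.a.b.(X + X))) ⊢ =b=> s3
  s3 = (rec X. b.a.b.(X + X)) + (rec X. b.a.b.(X + X)) ⊢ =b=> s1
Reachable graph of Q (4 states):
  t0 = rec X. b.a.b.(X + X) + 0 ⊢ =b=> t1
  t1 = a.b.((rec X. b.a.b.(X + X) + 0) + (rec X. b.a.b.(X + X) + 0)) ⊢ =a=> t2
  t2 = b.((rec X. b.a.b.(X + X) + 0) + (rec X. b.a.b.(X + X) + 0)) ⊢ =b=> t3
  t3 = (rec X. b.a.b.(X + X) + 0) + (rec X. b.a.b.(X + X) + 0) ⊢ =b=> t1
Bisimilarity quotient blocks:
  B0 = {s0, s3, t0, t3}
  B1 = {s1, t1}
  B2 = {s2, t2}
s0 ∈ B0, t0 ∈ B0 → same block

bisimilar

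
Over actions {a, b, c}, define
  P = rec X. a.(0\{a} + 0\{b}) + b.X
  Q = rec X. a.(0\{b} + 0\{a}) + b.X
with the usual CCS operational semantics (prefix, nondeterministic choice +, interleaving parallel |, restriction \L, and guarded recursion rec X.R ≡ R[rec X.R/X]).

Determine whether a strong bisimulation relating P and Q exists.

bisimilar

Reachable graph of P (2 states):
  s0 = rec X. a.(0\{a} + 0\{b}) + b.X → =a=> s1, =b=> s0
  s1 = 0\{a} + 0\{b} → stopped
Reachable graph of Q (2 states):
  t0 = rec X. a.(0\{b} + 0\{a}) + b.X → =a=> t1, =b=> t0
  t1 = 0\{b} + 0\{a} → stopped
Bisimilarity quotient blocks:
  B0 = {s0, t0}
  B1 = {s1, t1}
s0 ∈ B0, t0 ∈ B0 → same block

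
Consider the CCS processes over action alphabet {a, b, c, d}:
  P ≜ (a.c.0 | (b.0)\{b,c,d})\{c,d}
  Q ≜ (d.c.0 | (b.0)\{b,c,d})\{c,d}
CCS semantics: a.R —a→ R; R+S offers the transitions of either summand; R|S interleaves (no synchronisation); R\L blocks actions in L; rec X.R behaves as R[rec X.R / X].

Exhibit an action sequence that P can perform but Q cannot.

Reachable graph of P (2 states):
  u0 = (a.c.0 | (b.0)\{b,c,d})\{c,d} :: -a-> u1
  u1 = (c.0 | (b.0)\{b,c,d})\{c,d} :: deadlocked
Reachable graph of Q (1 states):
  v0 = (d.c.0 | (b.0)\{b,c,d})\{c,d} :: deadlocked
Run σ = ⟨a⟩ on P: start {u0}
  step 1 (a): {u1}
  — P admits the full trace.
Run σ = ⟨a⟩ on Q: start {v0}
  step 1 (a): no successor for Q

a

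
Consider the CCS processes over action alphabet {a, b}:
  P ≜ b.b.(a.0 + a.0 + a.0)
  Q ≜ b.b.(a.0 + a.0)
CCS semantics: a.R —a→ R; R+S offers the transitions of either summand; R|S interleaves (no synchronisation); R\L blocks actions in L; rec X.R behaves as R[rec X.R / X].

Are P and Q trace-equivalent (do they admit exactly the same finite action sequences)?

YES

LTS(P): 4 reachable states
  u0 = b.b.(a.0 + a.0 + a.0) → —b→ u1
  u1 = b.(a.0 + a.0 + a.0) → —b→ u2
  u2 = a.0 + a.0 + a.0 → —a→ u3
  u3 = 0 → ·
LTS(Q): 4 reachable states
  v0 = b.b.(a.0 + a.0) → —b→ v1
  v1 = b.(a.0 + a.0) → —b→ v2
  v2 = a.0 + a.0 → —a→ v3
  v3 = 0 → ·
Partition-refinement fixed point:
  B0 = {u0, v0}
  B1 = {u1, v1}
  B2 = {u2, v2}
  B3 = {u3, v3}
u0 ∈ B0, v0 ∈ B0 → same block
Bisimilar ⇒ trace-equivalent.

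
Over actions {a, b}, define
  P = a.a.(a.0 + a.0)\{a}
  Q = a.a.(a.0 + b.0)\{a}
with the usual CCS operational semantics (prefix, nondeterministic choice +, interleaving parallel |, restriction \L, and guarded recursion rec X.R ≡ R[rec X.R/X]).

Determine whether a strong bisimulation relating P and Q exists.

P ≁ Q

Reachable graph of P (3 states):
  u0 = a.a.(a.0 + a.0)\{a} → =a=> u1
  u1 = a.(a.0 + a.0)\{a} → =a=> u2
  u2 = (a.0 + a.0)\{a} → stopped
Reachable graph of Q (4 states):
  v0 = a.a.(a.0 + b.0)\{a} → =a=> v1
  v1 = a.(a.0 + b.0)\{a} → =a=> v2
  v2 = (a.0 + b.0)\{a} → =b=> v3
  v3 = 0\{a} → stopped
Partition-refinement fixed point:
  B0 = {u0}
  B1 = {u1}
  B2 = {u2, v3}
  B3 = {v0}
  B4 = {v1}
  B5 = {v2}
u0 ∈ B0, v0 ∈ B3 → different blocks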